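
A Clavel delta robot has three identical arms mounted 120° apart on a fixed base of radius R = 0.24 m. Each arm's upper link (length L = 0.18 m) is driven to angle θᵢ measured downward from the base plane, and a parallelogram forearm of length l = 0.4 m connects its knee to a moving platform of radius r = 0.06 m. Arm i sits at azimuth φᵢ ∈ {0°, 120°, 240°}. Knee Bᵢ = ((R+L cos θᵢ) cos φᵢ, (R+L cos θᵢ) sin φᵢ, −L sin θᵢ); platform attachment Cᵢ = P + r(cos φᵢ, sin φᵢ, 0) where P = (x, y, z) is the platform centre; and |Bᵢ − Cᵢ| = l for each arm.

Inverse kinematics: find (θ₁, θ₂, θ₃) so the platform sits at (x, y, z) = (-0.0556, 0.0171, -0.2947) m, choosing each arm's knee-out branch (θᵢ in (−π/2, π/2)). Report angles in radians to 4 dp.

rotate P by −φ1: (-0.0556, 0.0171, -0.2947)
  A=0.2356, B=-0.2947, C=(l²−L²−A²−y'²−z²)/(2L)=-0.0418
  θ1 = atan2(B,A) + arccos(C/0.3773) = 0.7854
arm 2 (φ=120.0°): x'=0.0426, y'=0.0396
  e−x'=0.1374;  (l²−L²−(e−x')²−y'²−z²)/2L = 0.0564
  θ2 = atan2(B,A) + arccos(C/0.3252) = 0.2619
rotate P by −φ3: (0.0130, -0.0567, -0.2947)
  A cos θ + B sin θ = C:  0.1670·cos θ + -0.2947·sin θ = 0.0268
  √(A²+B²)=0.3387;  θ3 = -1.0552+1.4916 ≈ 0.4364

θ₁ = 0.7854, θ₂ = 0.2619, θ₃ = 0.4364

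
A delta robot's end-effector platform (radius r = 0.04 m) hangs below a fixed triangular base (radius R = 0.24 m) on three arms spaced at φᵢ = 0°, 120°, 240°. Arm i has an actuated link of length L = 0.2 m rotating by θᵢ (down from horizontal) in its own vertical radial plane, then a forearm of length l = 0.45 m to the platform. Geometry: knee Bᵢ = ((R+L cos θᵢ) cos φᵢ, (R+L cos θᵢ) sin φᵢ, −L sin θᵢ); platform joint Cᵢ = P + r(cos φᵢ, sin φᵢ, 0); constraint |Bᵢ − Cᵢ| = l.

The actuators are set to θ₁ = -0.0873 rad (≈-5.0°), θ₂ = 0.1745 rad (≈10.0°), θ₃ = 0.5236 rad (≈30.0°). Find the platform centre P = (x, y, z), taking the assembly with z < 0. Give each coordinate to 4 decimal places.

(0.0417, 0.0327, -0.2539)

φ1=0.0°: virtual centre (0.3992, 0.0000, 0.0174), radius l
φ2=120.0°: virtual centre (-0.1985, 0.3438, -0.0347), radius l
arm 3 at φ=240.0°: ρ3 = 0.3732;  centre 3 = (-0.1866, -0.3232, -0.1000)
|centre ₂|²−|centre ₁|² = -0.0009;  |centre ₃|²−|centre ₁|² = -0.0104
[-1.1954 0.6876 -0.1043]·P = -0.0009;  [-1.1717 -0.6464 -0.2349]·P = -0.0104
det = 1.5783;  x = 0.0049+-0.1450z,  y = 0.0072+-0.1005z
quadratic in z: (1.0311)z²+(0.0781)z+(-0.0466)=0, √Δ=0.4455 → z ∈ {-0.2539, 0.1782}; z = -0.2539 (taking z<0)
x = 0.0417, y = 0.0327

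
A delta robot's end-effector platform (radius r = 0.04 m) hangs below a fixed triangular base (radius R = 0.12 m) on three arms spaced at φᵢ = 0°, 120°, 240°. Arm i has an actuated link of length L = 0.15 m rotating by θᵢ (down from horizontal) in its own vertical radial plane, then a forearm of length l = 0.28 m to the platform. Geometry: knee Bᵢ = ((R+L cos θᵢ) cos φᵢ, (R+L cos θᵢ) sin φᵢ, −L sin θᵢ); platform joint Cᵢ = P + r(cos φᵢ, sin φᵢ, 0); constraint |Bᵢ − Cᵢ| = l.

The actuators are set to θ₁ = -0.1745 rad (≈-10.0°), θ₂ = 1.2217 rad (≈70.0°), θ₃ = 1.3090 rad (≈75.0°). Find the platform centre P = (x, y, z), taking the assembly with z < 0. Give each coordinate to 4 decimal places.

φ1=0.0°: virtual centre (0.2277, 0.0000, 0.0260), radius l
arm 2 at φ=120.0°: ρ2 = 0.1313;  O2 = (-0.0657, 0.1137, -0.1410)
φ3=240.0°: virtual centre (-0.0594, -0.1029, -0.1449), radius l
|O₂|²−|O₁|² = -0.0154;  |O₃|²−|O₁|² = -0.0174
plane₁₂: -0.5868x+0.2274y+-0.3340z = -0.0154
det = 0.2514;  x = 0.0284+-0.5828z,  y = 0.0054+-0.0350z
into |P−O₁|² = l²: 1.3408z² + 0.1799z + -0.0380 = 0;  Δ = 0.2360;  z = -0.2482 or 0.1141 → z<0 root = -0.2482
x = 0.1730, y = 0.0141

(0.1730, 0.0141, -0.2482)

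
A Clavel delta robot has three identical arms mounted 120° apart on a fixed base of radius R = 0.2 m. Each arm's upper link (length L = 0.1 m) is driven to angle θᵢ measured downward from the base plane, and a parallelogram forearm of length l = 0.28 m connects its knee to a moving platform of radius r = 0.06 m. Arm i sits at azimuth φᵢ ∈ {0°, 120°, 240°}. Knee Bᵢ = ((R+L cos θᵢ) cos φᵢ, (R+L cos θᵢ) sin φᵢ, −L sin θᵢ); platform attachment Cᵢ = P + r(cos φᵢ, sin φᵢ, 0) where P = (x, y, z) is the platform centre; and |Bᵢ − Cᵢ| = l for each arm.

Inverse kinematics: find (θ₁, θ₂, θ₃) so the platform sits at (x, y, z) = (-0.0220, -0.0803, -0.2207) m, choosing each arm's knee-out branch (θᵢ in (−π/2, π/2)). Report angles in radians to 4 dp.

θ₁ = 0.8729, θ₂ = 1.1346, θ₃ = -0.0877

arm 1 (φ=0.0°): x'=-0.0220, y'=-0.0803
  e−x'=0.1620;  (l²−L²−(e−x')²−y'²−z²)/2L = -0.0650
  γ=atan2(-0.2207,0.1620)=-0.9376;  ψ=arccos(-0.2374)=1.8105;  θ1=γ+ψ≈0.8729
rotate P by −φ2: (-0.0585, 0.0592, -0.2207)
  A cos θ + B sin θ = C:  0.1985·cos θ + -0.2207·sin θ = -0.1162
  γ=atan2(-0.2207,0.1985)=-0.8382;  ψ=arccos(-0.3913)=1.9728;  θ2=γ+ψ≈1.1346
φ3=240.0° → target in arm frame (0.0805, 0.0211)
  A cos θ + B sin θ = C:  0.0595·cos θ + -0.2207·sin θ = 0.0786
  √(A²+B²)=0.2286;  θ3 = -1.3076+1.2200 ≈ -0.0877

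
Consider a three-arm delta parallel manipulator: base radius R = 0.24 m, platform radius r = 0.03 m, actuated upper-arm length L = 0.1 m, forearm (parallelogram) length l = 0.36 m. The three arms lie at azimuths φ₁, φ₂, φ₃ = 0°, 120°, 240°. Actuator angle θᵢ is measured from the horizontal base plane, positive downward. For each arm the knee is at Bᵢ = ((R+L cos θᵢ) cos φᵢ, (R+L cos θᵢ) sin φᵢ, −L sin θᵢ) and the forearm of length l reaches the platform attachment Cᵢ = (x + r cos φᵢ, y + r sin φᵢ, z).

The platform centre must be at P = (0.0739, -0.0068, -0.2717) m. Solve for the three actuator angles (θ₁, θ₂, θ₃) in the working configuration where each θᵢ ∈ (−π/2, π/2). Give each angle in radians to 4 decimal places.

θ₁ = 0.0002, θ₂ = 1.0478, θ₃ = 0.9601

rotate P by −φ1: (0.0739, -0.0068, -0.2717)
  e−x'=0.1361;  (l²−L²−(e−x')²−y'²−z²)/2L = 0.1360
  √(A²+B²)=0.3039;  θ1 = -1.1064+1.1066 ≈ 0.0002
rotate P by −φ2: (-0.0428, -0.0606, -0.2717)
  A cos θ + B sin θ = C:  0.2528·cos θ + -0.2717·sin θ = -0.1091
  θ2 = atan2(B,A) + arccos(C/0.3711) = 1.0478
arm 3 (φ=240.0°): x'=-0.0311, y'=0.0674
  e−x'=0.2411;  (l²−L²−(e−x')²−y'²−z²)/2L = -0.0844
  √(A²+B²)=0.3632;  θ3 = -0.8451+1.8052 ≈ 0.9601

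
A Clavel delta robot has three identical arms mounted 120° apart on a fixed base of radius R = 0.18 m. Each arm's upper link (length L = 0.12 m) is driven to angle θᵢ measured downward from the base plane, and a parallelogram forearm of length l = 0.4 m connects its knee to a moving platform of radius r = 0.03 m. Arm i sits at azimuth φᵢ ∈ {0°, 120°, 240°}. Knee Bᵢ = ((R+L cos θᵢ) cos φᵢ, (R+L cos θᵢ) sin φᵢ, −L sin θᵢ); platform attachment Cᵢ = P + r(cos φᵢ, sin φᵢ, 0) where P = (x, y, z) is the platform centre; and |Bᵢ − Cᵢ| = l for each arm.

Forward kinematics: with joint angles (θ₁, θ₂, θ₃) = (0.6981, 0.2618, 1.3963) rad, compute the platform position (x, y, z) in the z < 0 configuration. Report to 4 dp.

arm 1 at φ=0.0°: e+L cos θ1 = 0.2419;  centre 1 = (0.2419, 0.0000, -0.0771)
φ2=120.0°: virtual centre (-0.1330, 0.2303, -0.0311), radius l
arm 3 at φ=240.0°: e+L cos θ3 = 0.1708;  centre 3 = (-0.0854, -0.1479, -0.1182)
subtract pairs → two planes through P
linear system: -0.7498x+0.4606y = 0.0072−0.0921z; -0.6547x+-0.2959y = -0.0213−-0.0821z
Cramer: x(z) = 0.0147-0.0201z;  y(z) = 0.0396-0.2329z
quadratic in z: (1.0546)z²+(0.1450)z+(-0.1009)=0, √Δ=0.6682 → z ∈ {-0.3855, 0.2480}; z = -0.3855 (taking z<0)
x = 0.0225, y = 0.1293

(0.0225, 0.1293, -0.3855)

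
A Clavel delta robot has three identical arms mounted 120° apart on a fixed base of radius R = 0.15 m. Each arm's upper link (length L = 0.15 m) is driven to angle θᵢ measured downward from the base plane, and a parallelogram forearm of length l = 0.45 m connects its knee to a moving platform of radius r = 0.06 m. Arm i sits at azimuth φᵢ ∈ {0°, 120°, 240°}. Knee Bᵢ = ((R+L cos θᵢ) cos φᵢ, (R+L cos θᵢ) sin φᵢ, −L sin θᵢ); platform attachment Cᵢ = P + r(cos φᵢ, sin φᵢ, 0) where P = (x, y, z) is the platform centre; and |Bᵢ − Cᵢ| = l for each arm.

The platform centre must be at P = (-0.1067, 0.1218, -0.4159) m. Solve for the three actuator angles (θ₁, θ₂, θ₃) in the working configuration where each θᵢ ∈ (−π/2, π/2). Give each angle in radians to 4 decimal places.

θ₁ = 0.7854, θ₂ = -0.1743, θ₃ = 0.6112

rotate P by −φ1: (-0.1067, 0.1218, -0.4159)
  A=0.1967, B=-0.4159, C=(l²−L²−A²−y'²−z²)/(2L)=-0.1550
  √(A²+B²)=0.4601;  θ1 = -1.1290+1.9144 ≈ 0.7854
arm 2 (φ=120.0°): x'=0.1588, y'=0.0315
  A=-0.0688, B=-0.4159, C=(l²−L²−A²−y'²−z²)/(2L)=0.0043
  √(A²+B²)=0.4216;  θ2 = -1.7348+1.5605 ≈ -0.1743
φ3=240.0° → target in arm frame (-0.0521, -0.1533)
  e−x'=0.1421;  (l²−L²−(e−x')²−y'²−z²)/2L = -0.1223
  θ3 = atan2(B,A) + arccos(C/0.4395) = 0.6112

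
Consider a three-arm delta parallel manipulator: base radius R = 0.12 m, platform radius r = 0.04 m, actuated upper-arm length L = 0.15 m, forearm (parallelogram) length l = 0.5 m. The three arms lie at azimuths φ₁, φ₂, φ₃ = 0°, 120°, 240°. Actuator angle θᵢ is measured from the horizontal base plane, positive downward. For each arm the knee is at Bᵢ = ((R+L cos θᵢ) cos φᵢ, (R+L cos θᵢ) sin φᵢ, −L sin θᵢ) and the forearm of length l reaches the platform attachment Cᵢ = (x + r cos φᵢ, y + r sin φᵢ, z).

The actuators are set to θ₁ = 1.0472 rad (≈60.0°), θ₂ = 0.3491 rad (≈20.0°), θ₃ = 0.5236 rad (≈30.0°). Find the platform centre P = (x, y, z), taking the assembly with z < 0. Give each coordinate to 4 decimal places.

φ1=0.0°: virtual centre (0.1550, 0.0000, -0.1299), radius l
arm 2 at φ=120.0°: (R−r)+L cos θ2 = 0.2210;  centre 2 = (-0.1105, 0.1914, -0.0513)
centre 3 = (0.2099·cos240.0°, 0.2099·sin240.0°, -0.0750) = (-0.1050, -0.1818, -0.0750)
subtract pairs → two planes through P
[-0.5310 0.3827 0.1572]·P = 0.0106;  [-0.5199 -0.3636 0.1098]·P = 0.0088
det = 0.3920;  x = -0.0184+0.2530z,  y = 0.0021+-0.0598z
into |P−centre ₁|² = l²: 1.0676z² + 0.1718z + -0.2031 = 0;  Δ = 0.8967;  z = -0.5240 or 0.3630 → z<0 root = -0.5240
x = -0.1509, y = 0.0334

(-0.1509, 0.0334, -0.5240)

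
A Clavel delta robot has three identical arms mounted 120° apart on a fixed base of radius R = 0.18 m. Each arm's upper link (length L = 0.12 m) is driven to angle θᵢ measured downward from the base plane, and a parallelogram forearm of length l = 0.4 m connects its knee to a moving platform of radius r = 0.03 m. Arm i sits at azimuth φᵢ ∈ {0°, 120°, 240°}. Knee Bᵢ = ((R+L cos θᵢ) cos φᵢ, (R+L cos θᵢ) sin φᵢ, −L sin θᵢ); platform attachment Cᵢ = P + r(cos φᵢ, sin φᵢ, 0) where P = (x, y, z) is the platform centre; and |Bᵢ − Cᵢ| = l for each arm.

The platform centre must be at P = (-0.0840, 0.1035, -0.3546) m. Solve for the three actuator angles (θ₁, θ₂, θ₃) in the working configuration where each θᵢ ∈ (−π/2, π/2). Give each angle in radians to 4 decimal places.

φ1=0.0° → target in arm frame (-0.0840, 0.1035)
  A=0.2340, B=-0.3546, C=(l²−L²−A²−y'²−z²)/(2L)=-0.1900
  γ=atan2(-0.3546,0.2340)=-0.9875;  ψ=arccos(-0.4473)=2.0346;  θ1=γ+ψ≈1.0471
rotate P by −φ2: (0.1316, 0.0210, -0.3546)
  A cos θ + B sin θ = C:  0.0184·cos θ + -0.3546·sin θ = 0.0795
  θ2 = atan2(B,A) + arccos(C/0.3551) = -0.1741
rotate P by −φ3: (-0.0476, -0.1245, -0.3546)
  A cos θ + B sin θ = C:  0.1976·cos θ + -0.3546·sin θ = -0.1446
  √(A²+B²)=0.4060;  θ3 = -1.0623+1.9349 ≈ 0.8726

θ₁ = 1.0471, θ₂ = -0.1741, θ₃ = 0.8726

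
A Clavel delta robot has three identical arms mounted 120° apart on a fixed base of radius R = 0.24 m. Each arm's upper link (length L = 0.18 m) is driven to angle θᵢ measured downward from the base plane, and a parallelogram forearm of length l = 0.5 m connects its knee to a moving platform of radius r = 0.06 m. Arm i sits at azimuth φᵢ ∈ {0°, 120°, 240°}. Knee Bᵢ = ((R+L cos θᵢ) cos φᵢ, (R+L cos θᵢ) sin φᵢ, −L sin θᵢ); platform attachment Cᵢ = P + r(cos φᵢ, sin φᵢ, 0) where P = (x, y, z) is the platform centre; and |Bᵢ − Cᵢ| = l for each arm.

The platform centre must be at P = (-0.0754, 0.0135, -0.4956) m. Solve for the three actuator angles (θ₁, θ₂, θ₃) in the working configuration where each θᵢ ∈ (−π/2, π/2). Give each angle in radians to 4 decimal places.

arm 1 (φ=0.0°): x'=-0.0754, y'=0.0135
  A cos θ + B sin θ = C:  0.2554·cos θ + -0.4956·sin θ = -0.2595
  θ1 = atan2(B,A) + arccos(C/0.5575) = 0.9600
rotate P by −φ2: (0.0494, 0.0585, -0.4956)
  A cos θ + B sin θ = C:  0.1306·cos θ + -0.4956·sin θ = -0.1347
  θ2 = atan2(B,A) + arccos(C/0.5125) = 0.5237
arm 3 (φ=240.0°): x'=0.0260, y'=-0.0720
  A=0.1540, B=-0.4956, C=(l²−L²−A²−y'²−z²)/(2L)=-0.1581
  γ=atan2(-0.4956,0.1540)=-1.2695;  ψ=arccos(-0.3047)=1.8804;  θ3=γ+ψ≈0.6109

θ₁ = 0.9600, θ₂ = 0.5237, θ₃ = 0.6109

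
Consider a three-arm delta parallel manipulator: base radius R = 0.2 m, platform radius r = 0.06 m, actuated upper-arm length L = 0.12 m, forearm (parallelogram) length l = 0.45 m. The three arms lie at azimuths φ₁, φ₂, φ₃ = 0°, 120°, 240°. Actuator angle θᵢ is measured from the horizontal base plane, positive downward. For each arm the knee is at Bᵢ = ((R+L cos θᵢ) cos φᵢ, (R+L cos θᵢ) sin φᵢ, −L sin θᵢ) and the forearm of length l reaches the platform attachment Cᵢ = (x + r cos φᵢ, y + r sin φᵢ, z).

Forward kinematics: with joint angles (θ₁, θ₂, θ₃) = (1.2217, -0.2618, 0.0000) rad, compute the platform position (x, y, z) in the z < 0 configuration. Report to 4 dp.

(-0.1877, 0.0253, -0.3694)

centre 1 = (0.1810·cos0.0°, 0.1810·sin0.0°, -0.1128) = (0.1810, 0.0000, -0.1128)
φ2=120.0°: virtual centre (-0.1280, 0.2216, 0.0311), radius l
centre 3 = (0.2600·cos240.0°, 0.2600·sin240.0°, 0.0000) = (-0.1300, -0.2252, 0.0000)
|centre ₂|²−|centre ₁|² = 0.0210;  |centre ₃|²−|centre ₁|² = 0.0221
[-0.6180 0.4433 0.2876]·P = 0.0210;  [-0.6221 -0.4503 0.2255]·P = 0.0221
det = 0.5540;  x = -0.0347+0.4142z,  y = -0.0011+-0.0714z
into |P−centre ₁|² = l²: 1.1767z² + 0.0469z + -0.1432 = 0;  Δ = 0.6763;  z = -0.3694 or 0.3295 → z<0 root = -0.3694
x = -0.1877, y = 0.0253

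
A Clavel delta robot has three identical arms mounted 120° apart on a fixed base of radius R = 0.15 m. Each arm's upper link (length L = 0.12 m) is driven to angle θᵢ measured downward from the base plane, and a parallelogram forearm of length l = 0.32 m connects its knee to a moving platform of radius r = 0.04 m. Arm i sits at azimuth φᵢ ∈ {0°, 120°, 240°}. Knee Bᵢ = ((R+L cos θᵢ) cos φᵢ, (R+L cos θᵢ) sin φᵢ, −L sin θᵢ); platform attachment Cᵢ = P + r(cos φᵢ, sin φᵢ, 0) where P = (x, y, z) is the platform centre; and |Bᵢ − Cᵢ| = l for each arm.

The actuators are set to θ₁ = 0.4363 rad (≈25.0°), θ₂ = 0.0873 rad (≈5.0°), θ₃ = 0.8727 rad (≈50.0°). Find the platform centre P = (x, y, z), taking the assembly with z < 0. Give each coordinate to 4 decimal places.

(0.0083, 0.0765, -0.2793)

S1 = (0.2188·cos0.0°, 0.2188·sin0.0°, -0.0507) = (0.2188, 0.0000, -0.0507)
arm 2 at φ=120.0°: ρ2 = 0.2295;  S2 = (-0.1148, 0.1988, -0.0105)
arm 3 at φ=240.0°: ρ3 = 0.1871;  S3 = (-0.0936, -0.1621, -0.0919)
|S₂|²−|S₁|² = 0.0024;  |S₃|²−|S₁|² = -0.0070
linear system: -0.6671x+0.3976y = 0.0024−0.0805z; -0.6246x+-0.3241y = -0.0070−-0.0824z
Cramer: x(z) = 0.0043-0.0144z;  y(z) = 0.0132-0.2266z
quadratic in z: (1.0516)z²+(0.1016)z+(-0.0537)=0, √Δ=0.4858 → z ∈ {-0.2793, 0.1827}; z = -0.2793 (taking z<0)
x = 0.0083, y = 0.0765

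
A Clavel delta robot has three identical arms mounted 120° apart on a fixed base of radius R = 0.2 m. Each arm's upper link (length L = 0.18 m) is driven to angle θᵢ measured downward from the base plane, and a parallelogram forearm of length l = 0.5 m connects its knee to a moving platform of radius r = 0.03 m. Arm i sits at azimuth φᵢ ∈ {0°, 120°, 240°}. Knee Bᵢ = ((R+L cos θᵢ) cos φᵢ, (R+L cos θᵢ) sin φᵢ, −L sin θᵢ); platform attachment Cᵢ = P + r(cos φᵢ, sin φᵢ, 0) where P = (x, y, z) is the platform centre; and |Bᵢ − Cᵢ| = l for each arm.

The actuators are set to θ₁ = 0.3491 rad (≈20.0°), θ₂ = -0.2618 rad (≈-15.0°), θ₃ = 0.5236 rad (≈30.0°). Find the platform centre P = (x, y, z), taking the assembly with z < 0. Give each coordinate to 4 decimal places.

(-0.0276, 0.0961, -0.3876)

arm 1 at φ=0.0°: (R−r)+L cos θ1 = 0.3391;  O1 = (0.3391, 0.0000, -0.0616)
φ2=120.0°: virtual centre (-0.1719, 0.2978, 0.0466), radius l
φ3=240.0°: virtual centre (-0.1629, -0.2822, -0.0900), radius l
|O₂|²−|O₁|² = 0.0016;  |O₃|²−|O₁|² = -0.0045
plane₁₂: -1.0222x+0.5956y+0.2163z = 0.0016
Cramer: x(z) = 0.0015+0.0751z;  y(z) = 0.0053-0.2343z
sphere 1 gives Az²+Bz+C=0 with A=1.0605, B=0.0700, C=-0.1322;  B²−4AC=0.5657;  roots -0.3876, 0.3216;  negative root z = -0.3876
x = -0.0276, y = 0.0961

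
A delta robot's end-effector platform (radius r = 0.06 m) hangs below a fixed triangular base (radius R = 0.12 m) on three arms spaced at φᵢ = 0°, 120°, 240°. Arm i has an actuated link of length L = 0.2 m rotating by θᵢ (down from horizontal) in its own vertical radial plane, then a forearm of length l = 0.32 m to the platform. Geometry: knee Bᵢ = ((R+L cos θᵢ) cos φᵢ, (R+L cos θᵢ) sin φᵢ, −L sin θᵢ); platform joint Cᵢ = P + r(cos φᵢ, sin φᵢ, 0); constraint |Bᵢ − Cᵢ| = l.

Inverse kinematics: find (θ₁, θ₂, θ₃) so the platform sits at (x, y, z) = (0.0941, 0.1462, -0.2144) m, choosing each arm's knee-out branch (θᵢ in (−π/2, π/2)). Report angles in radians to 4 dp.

θ₁ = -0.0874, θ₂ = 0.0003, θ₃ = 1.1346

φ1=0.0° → target in arm frame (0.0941, 0.1462)
  e−x'=-0.0341;  (l²−L²−(e−x')²−y'²−z²)/2L = -0.0153
  √(A²+B²)=0.2171;  θ1 = -1.7285+1.6412 ≈ -0.0874
φ2=120.0° → target in arm frame (0.0796, -0.1546)
  A cos θ + B sin θ = C:  -0.0196·cos θ + -0.2144·sin θ = -0.0196
  θ2 = atan2(B,A) + arccos(C/0.2153) = 0.0003
arm 3 (φ=240.0°): x'=-0.1737, y'=0.0084
  A cos θ + B sin θ = C:  0.2337·cos θ + -0.2144·sin θ = -0.0956
  √(A²+B²)=0.3171;  θ3 = -0.7424+1.8770 ≈ 1.1346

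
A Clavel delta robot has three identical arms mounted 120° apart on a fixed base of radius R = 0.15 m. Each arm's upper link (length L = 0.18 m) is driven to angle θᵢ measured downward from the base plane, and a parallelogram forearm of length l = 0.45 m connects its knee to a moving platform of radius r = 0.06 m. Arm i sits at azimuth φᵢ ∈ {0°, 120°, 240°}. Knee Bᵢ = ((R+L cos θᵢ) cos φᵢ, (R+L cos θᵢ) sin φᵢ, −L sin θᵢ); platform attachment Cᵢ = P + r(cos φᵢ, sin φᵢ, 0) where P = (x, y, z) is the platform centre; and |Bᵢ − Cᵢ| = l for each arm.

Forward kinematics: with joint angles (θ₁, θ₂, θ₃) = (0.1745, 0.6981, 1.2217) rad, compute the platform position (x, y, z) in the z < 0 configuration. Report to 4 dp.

(0.1695, 0.1146, -0.4553)

φ1=0.0°: virtual centre (0.2673, 0.0000, -0.0313), radius l
arm 2 at φ=120.0°: ρ2 = 0.2279;  centre 2 = (-0.1139, 0.1974, -0.1157)
arm 3 at φ=240.0°: ρ3 = 0.1516;  centre 3 = (-0.0758, -0.1313, -0.1691)
subtract pairs → two planes through P
plane₁₂: -0.7624x+0.3947y+-0.1689z = -0.0071
det = 0.4710;  x = 0.0214+-0.3253z,  y = 0.0234+-0.2004z
into |P−centre ₁|² = l²: 1.1460z² + 0.2131z + -0.1405 = 0;  Δ = 0.6896;  z = -0.4553 or 0.2693 → z<0 root = -0.4553
x = 0.1695, y = 0.1146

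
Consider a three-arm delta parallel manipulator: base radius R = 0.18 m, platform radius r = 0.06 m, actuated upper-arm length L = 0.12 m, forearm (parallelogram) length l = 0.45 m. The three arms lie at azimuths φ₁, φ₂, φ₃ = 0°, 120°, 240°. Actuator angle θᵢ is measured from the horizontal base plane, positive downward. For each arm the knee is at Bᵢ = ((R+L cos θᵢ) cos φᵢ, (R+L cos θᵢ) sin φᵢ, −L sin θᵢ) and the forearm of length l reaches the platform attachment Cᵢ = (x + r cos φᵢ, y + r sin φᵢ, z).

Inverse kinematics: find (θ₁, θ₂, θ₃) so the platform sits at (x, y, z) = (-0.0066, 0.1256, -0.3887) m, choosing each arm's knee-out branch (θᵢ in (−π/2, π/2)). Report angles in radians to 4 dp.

θ₁ = 0.2617, θ₂ = -0.3490, θ₃ = 0.6982

φ1=0.0° → target in arm frame (-0.0066, 0.1256)
  A=0.1266, B=-0.3887, C=(l²−L²−A²−y'²−z²)/(2L)=0.0217
  √(A²+B²)=0.4088;  θ1 = -1.2559+1.5177 ≈ 0.2617
rotate P by −φ2: (0.1121, -0.0571, -0.3887)
  A cos θ + B sin θ = C:  0.0079·cos θ + -0.3887·sin θ = 0.1404
  √(A²+B²)=0.3888;  θ2 = -1.5504+1.2014 ≈ -0.3490
arm 3 (φ=240.0°): x'=-0.1055, y'=-0.0685
  e−x'=0.2255;  (l²−L²−(e−x')²−y'²−z²)/2L = -0.0772
  θ3 = atan2(B,A) + arccos(C/0.4494) = 0.6982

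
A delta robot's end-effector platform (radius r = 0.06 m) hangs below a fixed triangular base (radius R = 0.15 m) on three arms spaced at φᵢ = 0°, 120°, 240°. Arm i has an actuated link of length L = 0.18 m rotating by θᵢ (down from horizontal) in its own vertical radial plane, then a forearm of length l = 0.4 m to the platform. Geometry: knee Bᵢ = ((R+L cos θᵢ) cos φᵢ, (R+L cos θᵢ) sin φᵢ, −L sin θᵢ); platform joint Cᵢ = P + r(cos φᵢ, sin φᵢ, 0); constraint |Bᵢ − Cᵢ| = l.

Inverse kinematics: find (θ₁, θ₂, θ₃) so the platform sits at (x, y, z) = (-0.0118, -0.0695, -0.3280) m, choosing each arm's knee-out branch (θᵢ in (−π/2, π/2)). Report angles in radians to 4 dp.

θ₁ = 0.2619, θ₂ = 0.4363, θ₃ = -0.0871

φ1=0.0° → target in arm frame (-0.0118, -0.0695)
  e−x'=0.1018;  (l²−L²−(e−x')²−y'²−z²)/2L = 0.0134
  γ=atan2(-0.3280,0.1018)=-1.2699;  ψ=arccos(0.0390)=1.5318;  θ1=γ+ψ≈0.2619
arm 2 (φ=120.0°): x'=-0.0543, y'=0.0450
  A cos θ + B sin θ = C:  0.1443·cos θ + -0.3280·sin θ = -0.0078
  θ2 = atan2(B,A) + arccos(C/0.3583) = 0.4363
φ3=240.0° → target in arm frame (0.0661, 0.0245)
  A=0.0239, B=-0.3280, C=(l²−L²−A²−y'²−z²)/(2L)=0.0523
  θ3 = atan2(B,A) + arccos(C/0.3289) = -0.0871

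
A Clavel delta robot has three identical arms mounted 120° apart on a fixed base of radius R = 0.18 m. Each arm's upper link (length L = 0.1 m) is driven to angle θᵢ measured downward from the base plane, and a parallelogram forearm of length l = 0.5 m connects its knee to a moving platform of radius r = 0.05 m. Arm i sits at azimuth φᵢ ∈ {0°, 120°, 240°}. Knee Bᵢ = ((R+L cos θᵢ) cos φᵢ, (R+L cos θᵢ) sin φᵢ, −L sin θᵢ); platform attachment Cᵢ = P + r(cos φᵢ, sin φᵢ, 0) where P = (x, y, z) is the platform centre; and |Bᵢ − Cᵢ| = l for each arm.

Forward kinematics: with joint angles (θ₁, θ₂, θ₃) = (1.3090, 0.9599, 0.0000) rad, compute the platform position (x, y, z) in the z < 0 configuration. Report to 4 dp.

(-0.1234, -0.1199, -0.4936)

arm 1 at φ=0.0°: (R−r)+L cos θ1 = 0.1559;  S1 = (0.1559, 0.0000, -0.0966)
φ2=120.0°: virtual centre (-0.0937, 0.1623, -0.0819), radius l
φ3=240.0°: virtual centre (-0.1150, -0.1992, 0.0000), radius l
eliminate P² terms by subtracting sphere 1 from 2 and 3
linear system: -0.4991x+0.3245y = 0.0082−0.0294z; -0.5418x+-0.3984y = 0.0193−0.1932z
det = 0.3746;  x = -0.0254+0.1986z,  y = -0.0138+0.2149z
sphere 1 gives Az²+Bz+C=0 with A=1.0856, B=0.1153, C=-0.2076;  B²−4AC=0.9148;  roots -0.4936, 0.3874;  negative root z = -0.4936
x = -0.1234, y = -0.1199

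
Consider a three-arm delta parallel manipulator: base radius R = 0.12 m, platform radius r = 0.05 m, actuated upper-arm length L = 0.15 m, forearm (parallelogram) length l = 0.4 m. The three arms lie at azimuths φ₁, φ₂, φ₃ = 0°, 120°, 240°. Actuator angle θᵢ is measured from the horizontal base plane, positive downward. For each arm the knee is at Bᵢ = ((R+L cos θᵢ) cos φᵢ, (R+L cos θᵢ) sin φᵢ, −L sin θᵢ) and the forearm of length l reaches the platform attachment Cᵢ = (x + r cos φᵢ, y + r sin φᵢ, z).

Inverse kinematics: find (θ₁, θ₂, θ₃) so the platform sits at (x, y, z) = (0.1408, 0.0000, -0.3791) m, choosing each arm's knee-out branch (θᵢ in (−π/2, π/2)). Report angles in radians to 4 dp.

θ₁ = -0.0874, θ₂ = 0.6978, θ₃ = 0.6978

arm 1 (φ=0.0°): x'=0.1408, y'=0.0000
  e−x'=-0.0708;  (l²−L²−(e−x')²−y'²−z²)/2L = -0.0374
  γ=atan2(-0.3791,-0.0708)=-1.7554;  ψ=arccos(-0.0971)=1.6680;  θ1=γ+ψ≈-0.0874
rotate P by −φ2: (-0.0704, -0.1219, -0.3791)
  A cos θ + B sin θ = C:  0.1404·cos θ + -0.3791·sin θ = -0.1360
  γ=atan2(-0.3791,0.1404)=-1.2161;  ψ=arccos(-0.3364)=1.9139;  θ2=γ+ψ≈0.6978
φ3=240.0° → target in arm frame (-0.0704, 0.1219)
  A=0.1404, B=-0.3791, C=(l²−L²−A²−y'²−z²)/(2L)=-0.1360
  √(A²+B²)=0.4043;  θ3 = -1.2161+1.9139 ≈ 0.6978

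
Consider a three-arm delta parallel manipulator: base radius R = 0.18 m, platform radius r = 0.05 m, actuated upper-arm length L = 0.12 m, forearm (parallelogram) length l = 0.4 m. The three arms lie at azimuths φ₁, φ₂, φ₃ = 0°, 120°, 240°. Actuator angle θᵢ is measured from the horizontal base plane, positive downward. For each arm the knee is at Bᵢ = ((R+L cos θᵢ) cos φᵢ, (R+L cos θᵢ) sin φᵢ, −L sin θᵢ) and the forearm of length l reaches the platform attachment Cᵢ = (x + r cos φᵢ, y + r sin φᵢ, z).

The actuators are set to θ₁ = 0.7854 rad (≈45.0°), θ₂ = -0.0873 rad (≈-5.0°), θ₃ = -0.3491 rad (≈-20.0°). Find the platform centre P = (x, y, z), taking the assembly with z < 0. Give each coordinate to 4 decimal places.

φ1=0.0°: virtual centre (0.2149, 0.0000, -0.0849), radius l
φ2=120.0°: virtual centre (-0.1248, 0.2161, 0.0105), radius l
centre 3 = (0.2428·cos240.0°, 0.2428·sin240.0°, 0.0410) = (-0.1214, -0.2102, 0.0410)
eliminate P² terms by subtracting sphere 1 from 2 and 3
linear system: -0.6792x+0.4322y = 0.0090−0.1906z; -0.6725x+-0.4205y = 0.0073−0.2518z
det = 0.5763;  x = -0.0120+0.3280z,  y = 0.0020+0.0743z
sphere 1 gives Az²+Bz+C=0 with A=1.1131, B=0.0212, C=-0.1013;  B²−4AC=0.4516;  roots -0.3114, 0.2923;  negative root z = -0.3114
x = -0.1141, y = -0.0212

(-0.1141, -0.0212, -0.3114)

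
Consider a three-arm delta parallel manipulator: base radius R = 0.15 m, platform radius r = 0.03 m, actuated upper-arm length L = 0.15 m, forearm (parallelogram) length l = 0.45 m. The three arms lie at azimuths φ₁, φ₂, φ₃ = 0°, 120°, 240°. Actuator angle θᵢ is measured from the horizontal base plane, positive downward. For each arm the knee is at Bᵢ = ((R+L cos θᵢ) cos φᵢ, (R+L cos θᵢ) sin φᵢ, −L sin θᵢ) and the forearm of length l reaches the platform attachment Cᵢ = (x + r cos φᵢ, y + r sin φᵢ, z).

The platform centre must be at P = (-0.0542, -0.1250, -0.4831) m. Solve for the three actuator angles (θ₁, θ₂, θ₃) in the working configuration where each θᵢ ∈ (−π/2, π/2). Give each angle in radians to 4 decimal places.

θ₁ = 1.0470, θ₂ = 1.1343, θ₃ = 0.3488

arm 1 (φ=0.0°): x'=-0.0542, y'=-0.1250
  A cos θ + B sin θ = C:  0.1742·cos θ + -0.4831·sin θ = -0.3312
  θ1 = atan2(B,A) + arccos(C/0.5135) = 1.0470
arm 2 (φ=120.0°): x'=-0.0812, y'=0.1094
  A=0.2012, B=-0.4831, C=(l²−L²−A²−y'²−z²)/(2L)=-0.3528
  √(A²+B²)=0.5233;  θ2 = -1.1762+2.3105 ≈ 1.1343
φ3=240.0° → target in arm frame (0.1354, 0.0156)
  A cos θ + B sin θ = C:  -0.0154·cos θ + -0.4831·sin θ = -0.1795
  γ=atan2(-0.4831,-0.0154)=-1.6026;  ψ=arccos(-0.3715)=1.9514;  θ3=γ+ψ≈0.3488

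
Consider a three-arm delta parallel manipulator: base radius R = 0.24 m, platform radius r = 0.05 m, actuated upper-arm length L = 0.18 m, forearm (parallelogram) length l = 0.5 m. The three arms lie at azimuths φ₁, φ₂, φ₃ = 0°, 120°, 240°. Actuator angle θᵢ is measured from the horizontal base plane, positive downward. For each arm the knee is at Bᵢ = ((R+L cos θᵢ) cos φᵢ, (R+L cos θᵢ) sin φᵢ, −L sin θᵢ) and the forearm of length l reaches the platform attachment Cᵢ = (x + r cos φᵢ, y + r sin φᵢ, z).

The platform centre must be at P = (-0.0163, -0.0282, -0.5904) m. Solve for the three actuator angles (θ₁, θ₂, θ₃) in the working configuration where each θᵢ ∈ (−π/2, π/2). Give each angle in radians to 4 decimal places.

θ₁ = 1.2217, θ₂ = 1.2216, θ₃ = 1.0474

φ1=0.0° → target in arm frame (-0.0163, -0.0282)
  e−x'=0.2063;  (l²−L²−(e−x')²−y'²−z²)/2L = -0.4842
  θ1 = atan2(B,A) + arccos(C/0.6254) = 1.2217
rotate P by −φ2: (-0.0163, 0.0282, -0.5904)
  A=0.2063, B=-0.5904, C=(l²−L²−A²−y'²−z²)/(2L)=-0.4842
  γ=atan2(-0.5904,0.2063)=-1.2347;  ψ=arccos(-0.7742)=2.4563;  θ2=γ+ψ≈1.2216
arm 3 (φ=240.0°): x'=0.0326, y'=0.0000
  A=0.1574, B=-0.5904, C=(l²−L²−A²−y'²−z²)/(2L)=-0.4327
  γ=atan2(-0.5904,0.1574)=-1.3102;  ψ=arccos(-0.7081)=2.3576;  θ3=γ+ψ≈1.0474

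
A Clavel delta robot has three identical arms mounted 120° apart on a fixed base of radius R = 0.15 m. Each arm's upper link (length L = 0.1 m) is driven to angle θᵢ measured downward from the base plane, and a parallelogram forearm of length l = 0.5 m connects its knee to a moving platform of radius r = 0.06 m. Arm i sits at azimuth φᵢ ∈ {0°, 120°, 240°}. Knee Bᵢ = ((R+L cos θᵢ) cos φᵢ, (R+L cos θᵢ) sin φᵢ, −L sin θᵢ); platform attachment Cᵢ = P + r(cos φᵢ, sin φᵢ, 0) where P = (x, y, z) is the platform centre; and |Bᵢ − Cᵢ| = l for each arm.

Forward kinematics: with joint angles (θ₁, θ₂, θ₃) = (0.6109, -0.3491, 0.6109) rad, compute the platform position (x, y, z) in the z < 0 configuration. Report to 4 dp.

centre 1 = (0.1719·cos0.0°, 0.1719·sin0.0°, -0.0574) = (0.1719, 0.0000, -0.0574)
centre 2 = (0.1840·cos120.0°, 0.1840·sin120.0°, 0.0342) = (-0.0920, 0.1593, 0.0342)
centre 3 = (0.1719·cos240.0°, 0.1719·sin240.0°, -0.0574) = (-0.0860, -0.1489, -0.0574)
eliminate P² terms by subtracting sphere 1 from 2 and 3
plane₁₂: -0.5278x+0.3186y+0.1831z = 0.0022
det = 0.3215;  x = -0.0020+0.1696z,  y = 0.0035+-0.2938z
into |P−centre ₁|² = l²: 1.1151z² + 0.0537z + -0.2164 = 0;  Δ = 0.9683;  z = -0.4653 or 0.4172 → z<0 root = -0.4653
x = -0.0809, y = 0.1402

(-0.0809, 0.1402, -0.4653)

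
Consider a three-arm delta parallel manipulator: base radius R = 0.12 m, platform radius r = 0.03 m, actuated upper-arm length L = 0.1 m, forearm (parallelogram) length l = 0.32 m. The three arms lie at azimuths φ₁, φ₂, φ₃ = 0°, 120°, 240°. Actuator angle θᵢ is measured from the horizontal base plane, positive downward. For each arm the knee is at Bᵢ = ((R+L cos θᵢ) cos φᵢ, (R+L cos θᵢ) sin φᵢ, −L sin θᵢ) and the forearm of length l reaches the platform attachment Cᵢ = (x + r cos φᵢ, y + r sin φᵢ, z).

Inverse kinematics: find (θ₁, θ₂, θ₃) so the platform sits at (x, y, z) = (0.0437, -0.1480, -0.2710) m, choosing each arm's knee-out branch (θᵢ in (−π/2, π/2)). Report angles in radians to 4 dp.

θ₁ = 0.2619, θ₂ = 1.3095, θ₃ = -0.1743

rotate P by −φ1: (0.0437, -0.1480, -0.2710)
  A=0.0463, B=-0.2710, C=(l²−L²−A²−y'²−z²)/(2L)=-0.0254
  √(A²+B²)=0.2749;  θ1 = -1.4016+1.6635 ≈ 0.2619
φ2=120.0° → target in arm frame (-0.1500, 0.0362)
  A cos θ + B sin θ = C:  0.2400·cos θ + -0.2710·sin θ = -0.1998
  γ=atan2(-0.2710,0.2400)=-0.8459;  ψ=arccos(-0.5519)=2.1554;  θ2=γ+ψ≈1.3095
φ3=240.0° → target in arm frame (0.1063, 0.1118)
  e−x'=-0.0163;  (l²−L²−(e−x')²−y'²−z²)/2L = 0.0309
  θ3 = atan2(B,A) + arccos(C/0.2715) = -0.1743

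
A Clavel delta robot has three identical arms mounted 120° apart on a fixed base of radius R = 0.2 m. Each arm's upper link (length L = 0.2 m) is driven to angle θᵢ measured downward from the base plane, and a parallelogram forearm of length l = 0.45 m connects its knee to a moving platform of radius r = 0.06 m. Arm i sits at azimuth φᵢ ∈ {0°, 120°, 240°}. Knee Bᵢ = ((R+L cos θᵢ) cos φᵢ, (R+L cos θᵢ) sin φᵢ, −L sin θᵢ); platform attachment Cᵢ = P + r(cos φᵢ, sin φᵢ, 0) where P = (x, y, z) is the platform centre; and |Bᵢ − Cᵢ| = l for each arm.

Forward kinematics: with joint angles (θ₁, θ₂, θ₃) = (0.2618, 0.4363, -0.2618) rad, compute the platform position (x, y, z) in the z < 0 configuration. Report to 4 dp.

O1 = (0.3332·cos0.0°, 0.3332·sin0.0°, -0.0518) = (0.3332, 0.0000, -0.0518)
φ2=120.0°: virtual centre (-0.1606, 0.2782, -0.0845), radius l
φ3=240.0°: virtual centre (-0.1666, -0.2885, 0.0518), radius l
|O₂|²−|O₁|² = -0.0033;  |O₃|²−|O₁|² = 0.0000
plane₁₂: -0.9876x+0.5564y+-0.0655z = -0.0033
det = 1.1262;  x = 0.0017+0.0687z,  y = -0.0030+0.2397z
quadratic in z: (1.0622)z²+(0.0565)z+(-0.0899)=0, √Δ=0.6207 → z ∈ {-0.3188, 0.2656}; z = -0.3188 (taking z<0)
x = -0.0202, y = -0.0794

(-0.0202, -0.0794, -0.3188)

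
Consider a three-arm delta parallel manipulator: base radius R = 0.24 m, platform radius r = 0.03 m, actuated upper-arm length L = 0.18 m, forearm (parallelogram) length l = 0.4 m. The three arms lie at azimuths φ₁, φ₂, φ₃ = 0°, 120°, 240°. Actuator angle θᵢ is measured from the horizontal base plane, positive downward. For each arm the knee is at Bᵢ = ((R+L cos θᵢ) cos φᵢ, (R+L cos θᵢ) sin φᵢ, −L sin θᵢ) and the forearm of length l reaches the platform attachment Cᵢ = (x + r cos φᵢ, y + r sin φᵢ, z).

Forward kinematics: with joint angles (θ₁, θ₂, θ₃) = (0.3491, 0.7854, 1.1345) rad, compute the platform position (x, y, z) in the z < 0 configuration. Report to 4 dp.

(0.0786, 0.0450, -0.3217)

S1 = (0.3791·cos0.0°, 0.3791·sin0.0°, -0.0616) = (0.3791, 0.0000, -0.0616)
φ2=120.0°: virtual centre (-0.1686, 0.2921, -0.1273), radius l
S3 = (0.2861·cos240.0°, 0.2861·sin240.0°, -0.1631) = (-0.1430, -0.2477, -0.1631)
subtract pairs → two planes through P
linear system: -1.0956x+0.5842y = -0.0176−-0.1314z; -1.0444x+-0.4955y = -0.0391−-0.2031z
det = 1.1529;  x = 0.0274+-0.1594z,  y = 0.0212+-0.0740z
quadratic in z: (1.0309)z²+(0.2322)z+(-0.0320)=0, √Δ=0.4312 → z ∈ {-0.3217, 0.0965}; z = -0.3217 (taking z<0)
x = 0.0786, y = 0.0450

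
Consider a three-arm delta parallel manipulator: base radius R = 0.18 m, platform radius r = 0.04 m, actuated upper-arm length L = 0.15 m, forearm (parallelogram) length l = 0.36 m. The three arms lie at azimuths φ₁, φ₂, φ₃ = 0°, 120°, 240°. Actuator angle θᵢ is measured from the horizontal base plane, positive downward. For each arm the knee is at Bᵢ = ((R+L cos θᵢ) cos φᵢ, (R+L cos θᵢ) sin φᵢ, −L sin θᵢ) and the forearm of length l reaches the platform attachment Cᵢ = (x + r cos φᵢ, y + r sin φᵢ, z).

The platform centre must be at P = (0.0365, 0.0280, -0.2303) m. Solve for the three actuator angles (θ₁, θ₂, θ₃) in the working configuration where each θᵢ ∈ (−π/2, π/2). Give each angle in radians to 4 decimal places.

θ₁ = -0.1744, θ₂ = 0.0873, θ₃ = 0.4360

arm 1 (φ=0.0°): x'=0.0365, y'=0.0280
  e−x'=0.1035;  (l²−L²−(e−x')²−y'²−z²)/2L = 0.1419
  θ1 = atan2(B,A) + arccos(C/0.2525) = -0.1744
rotate P by −φ2: (0.0060, -0.0456, -0.2303)
  A cos θ + B sin θ = C:  0.1340·cos θ + -0.2303·sin θ = 0.1134
  γ=atan2(-0.2303,0.1340)=-1.0438;  ψ=arccos(0.4257)=1.1311;  θ2=γ+ψ≈0.0873
φ3=240.0° → target in arm frame (-0.0425, 0.0176)
  e−x'=0.1825;  (l²−L²−(e−x')²−y'²−z²)/2L = 0.0682
  √(A²+B²)=0.2938;  θ3 = -0.9007+1.3367 ≈ 0.4360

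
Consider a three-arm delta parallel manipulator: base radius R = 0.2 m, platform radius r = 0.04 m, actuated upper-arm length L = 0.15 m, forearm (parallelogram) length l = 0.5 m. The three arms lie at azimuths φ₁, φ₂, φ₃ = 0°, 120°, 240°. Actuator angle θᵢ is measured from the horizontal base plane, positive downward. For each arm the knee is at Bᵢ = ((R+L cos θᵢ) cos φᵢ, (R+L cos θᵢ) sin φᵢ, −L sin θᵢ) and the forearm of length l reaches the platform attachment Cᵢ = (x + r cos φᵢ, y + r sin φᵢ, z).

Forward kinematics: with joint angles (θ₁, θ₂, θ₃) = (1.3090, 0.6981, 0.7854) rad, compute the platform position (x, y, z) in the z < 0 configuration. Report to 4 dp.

φ1=0.0°: virtual centre (0.1988, 0.0000, -0.1449), radius l
S2 = (0.2749·cos120.0°, 0.2749·sin120.0°, -0.0964) = (-0.1375, 0.2381, -0.0964)
S3 = (0.2661·cos240.0°, 0.2661·sin240.0°, -0.1061) = (-0.1330, -0.2304, -0.1061)
subtract pairs → two planes through P
linear system: -0.6726x+0.4762y = 0.0243−0.0969z; -0.6637x+-0.4608y = 0.0215−0.0776z
Cramer: x(z) = -0.0343+0.1304z;  y(z) = 0.0027-0.0194z
quadratic in z: (1.0174)z²+(0.2289)z+(-0.1747)=0, √Δ=0.8736 → z ∈ {-0.5418, 0.3169}; z = -0.5418 (taking z<0)
x = -0.1050, y = 0.0132

(-0.1050, 0.0132, -0.5418)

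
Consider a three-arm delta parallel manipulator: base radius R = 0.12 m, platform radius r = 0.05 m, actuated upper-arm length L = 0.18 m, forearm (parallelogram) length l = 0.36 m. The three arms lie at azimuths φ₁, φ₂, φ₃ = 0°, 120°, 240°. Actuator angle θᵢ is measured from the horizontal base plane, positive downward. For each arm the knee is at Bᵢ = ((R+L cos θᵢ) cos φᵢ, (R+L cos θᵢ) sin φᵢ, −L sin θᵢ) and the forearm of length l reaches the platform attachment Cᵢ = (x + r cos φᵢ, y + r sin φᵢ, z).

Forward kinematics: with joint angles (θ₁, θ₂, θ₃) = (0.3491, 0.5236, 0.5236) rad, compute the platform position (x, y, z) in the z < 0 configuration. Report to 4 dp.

(0.0313, 0.0000, -0.3555)

φ1=0.0°: virtual centre (0.2391, 0.0000, -0.0616), radius l
centre 2 = (0.2259·cos120.0°, 0.2259·sin120.0°, -0.0900) = (-0.1129, 0.1956, -0.0900)
φ3=240.0°: virtual centre (-0.1129, -0.1956, -0.0900), radius l
|centre ₂|²−|centre ₁|² = -0.0019;  |centre ₃|²−|centre ₁|² = -0.0019
plane₁₂: -0.7042x+0.3912y+-0.0569z = -0.0019
det = 0.5510;  x = 0.0026+-0.0807z,  y = 0.0000+0.0000z
into |P−centre ₁|² = l²: 1.0065z² + 0.1613z + -0.0699 = 0;  Δ = 0.3073;  z = -0.3555 or 0.1953 → z<0 root = -0.3555
x = 0.0313, y = 0.0000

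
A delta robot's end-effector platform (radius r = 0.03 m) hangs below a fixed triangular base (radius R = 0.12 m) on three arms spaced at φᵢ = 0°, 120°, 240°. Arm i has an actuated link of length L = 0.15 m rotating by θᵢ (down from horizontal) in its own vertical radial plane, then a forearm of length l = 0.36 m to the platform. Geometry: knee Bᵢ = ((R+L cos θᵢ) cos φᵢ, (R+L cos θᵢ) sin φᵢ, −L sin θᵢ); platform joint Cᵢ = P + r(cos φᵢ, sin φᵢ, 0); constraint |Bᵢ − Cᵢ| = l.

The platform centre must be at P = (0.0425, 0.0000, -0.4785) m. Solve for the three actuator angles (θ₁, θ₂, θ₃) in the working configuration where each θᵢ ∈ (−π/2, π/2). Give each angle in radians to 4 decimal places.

φ1=0.0° → target in arm frame (0.0425, 0.0000)
  e−x'=0.0475;  (l²−L²−(e−x')²−y'²−z²)/2L = -0.4137
  θ1 = atan2(B,A) + arccos(C/0.4809) = 1.1350
φ2=120.0° → target in arm frame (-0.0212, -0.0368)
  A=0.1112, B=-0.4785, C=(l²−L²−A²−y'²−z²)/(2L)=-0.4520
  √(A²+B²)=0.4913;  θ2 = -1.3424+2.7390 ≈ 1.3966
φ3=240.0° → target in arm frame (-0.0213, 0.0368)
  A=0.1113, B=-0.4785, C=(l²−L²−A²−y'²−z²)/(2L)=-0.4520
  √(A²+B²)=0.4913;  θ3 = -1.3424+2.7390 ≈ 1.3966

θ₁ = 1.1350, θ₂ = 1.3966, θ₃ = 1.3966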